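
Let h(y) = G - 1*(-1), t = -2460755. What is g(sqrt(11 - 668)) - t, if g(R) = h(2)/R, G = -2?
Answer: 2460755 + I*sqrt(73)/219 ≈ 2.4608e+6 + 0.039014*I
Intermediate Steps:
h(y) = -1 (h(y) = -2 - 1*(-1) = -2 + 1 = -1)
g(R) = -1/R
g(sqrt(11 - 668)) - t = -1/(sqrt(11 - 668)) - 1*(-2460755) = -1/(sqrt(-657)) + 2460755 = -1/(3*I*sqrt(73)) + 2460755 = -(-1)*I*sqrt(73)/219 + 2460755 = I*sqrt(73)/219 + 2460755 = 2460755 + I*sqrt(73)/219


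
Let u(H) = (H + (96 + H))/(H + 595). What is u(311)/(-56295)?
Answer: -359/25501635 ≈ -1.4078e-5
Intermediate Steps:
u(H) = (96 + 2*H)/(595 + H)
u(311)/(-56295) = (2*(48 + 311)/(595 + 311))/(-56295) = (2*359/906)*(-1/56295) = (2*(1/906)*359)*(-1/56295) = (359/453)*(-1/56295) = -359/25501635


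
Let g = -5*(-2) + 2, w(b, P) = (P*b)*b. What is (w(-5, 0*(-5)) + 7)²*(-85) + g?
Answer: -4153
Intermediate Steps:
w(b, P) = P*b²
g = 12 (g = 10 + 2 = 12)
(w(-5, 0*(-5)) + 7)²*(-85) + g = ((0*(-5))*(-5)² + 7)²*(-85) + 12 = (0*25 + 7)²*(-85) + 12 = (0 + 7)²*(-85) + 12 = 7²*(-85) + 12 = 49*(-85) + 12 = -4165 + 12 = -4153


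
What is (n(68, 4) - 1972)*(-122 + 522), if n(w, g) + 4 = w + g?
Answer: -761600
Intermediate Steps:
n(w, g) = -4 + g + w (n(w, g) = -4 + (w + g) = -4 + (g + w) = -4 + g + w)
(n(68, 4) - 1972)*(-122 + 522) = ((-4 + 4 + 68) - 1972)*(-122 + 522) = (68 - 1972)*400 = -1904*400 = -761600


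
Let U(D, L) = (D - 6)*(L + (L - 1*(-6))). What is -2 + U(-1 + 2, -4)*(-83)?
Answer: -832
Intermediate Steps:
U(D, L) = (-6 + D)*(6 + 2*L) (U(D, L) = (-6 + D)*(L + (L + 6)) = (-6 + D)*(L + (6 + L)) = (-6 + D)*(6 + 2*L))
-2 + U(-1 + 2, -4)*(-83) = -2 + (-36 - 12*(-4) + 6*(-1 + 2) + 2*(-1 + 2)*(-4))*(-83) = -2 + (-36 + 48 + 6*1 + 2*1*(-4))*(-83) = -2 + (-36 + 48 + 6 - 8)*(-83) = -2 + 10*(-83) = -2 - 830 = -832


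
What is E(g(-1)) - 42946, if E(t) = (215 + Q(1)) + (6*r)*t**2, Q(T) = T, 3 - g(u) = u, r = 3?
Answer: -42442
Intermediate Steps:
g(u) = 3 - u
E(t) = 216 + 18*t**2 (E(t) = (215 + 1) + (6*3)*t**2 = 216 + 18*t**2)
E(g(-1)) - 42946 = (216 + 18*(3 - 1*(-1))**2) - 42946 = (216 + 18*(3 + 1)**2) - 42946 = (216 + 18*4**2) - 42946 = (216 + 18*16) - 42946 = (216 + 288) - 42946 = 504 - 42946 = -42442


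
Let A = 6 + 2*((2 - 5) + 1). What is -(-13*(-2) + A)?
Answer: -28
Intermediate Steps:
A = 2 (A = 6 + 2*(-3 + 1) = 6 + 2*(-2) = 6 - 4 = 2)
-(-13*(-2) + A) = -(-13*(-2) + 2) = -(26 + 2) = -1*28 = -28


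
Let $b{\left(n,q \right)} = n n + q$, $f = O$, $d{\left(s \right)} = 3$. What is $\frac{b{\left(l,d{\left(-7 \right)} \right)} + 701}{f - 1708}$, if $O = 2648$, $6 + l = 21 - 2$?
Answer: $\frac{873}{940} \approx 0.92872$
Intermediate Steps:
$l = 13$ ($l = -6 + \left(21 - 2\right) = -6 + 19 = 13$)
$f = 2648$
$b{\left(n,q \right)} = q + n^{2}$ ($b{\left(n,q \right)} = n^{2} + q = q + n^{2}$)
$\frac{b{\left(l,d{\left(-7 \right)} \right)} + 701}{f - 1708} = \frac{\left(3 + 13^{2}\right) + 701}{2648 - 1708} = \frac{\left(3 + 169\right) + 701}{2648 - 1708} = \frac{172 + 701}{940} = 873 \cdot \frac{1}{940} = \frac{873}{940}$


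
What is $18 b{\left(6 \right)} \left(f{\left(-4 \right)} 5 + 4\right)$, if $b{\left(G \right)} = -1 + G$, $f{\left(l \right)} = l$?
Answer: $-1440$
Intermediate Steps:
$18 b{\left(6 \right)} \left(f{\left(-4 \right)} 5 + 4\right) = 18 \left(-1 + 6\right) \left(\left(-4\right) 5 + 4\right) = 18 \cdot 5 \left(-20 + 4\right) = 90 \left(-16\right) = -1440$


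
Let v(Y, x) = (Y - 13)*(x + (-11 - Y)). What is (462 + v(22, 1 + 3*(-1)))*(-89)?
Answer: -13083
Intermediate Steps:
v(Y, x) = (-13 + Y)*(-11 + x - Y)
(462 + v(22, 1 + 3*(-1)))*(-89) = (462 + (143 - 1*22**2 - 13*(1 + 3*(-1)) + 2*22 + 22*(1 + 3*(-1))))*(-89) = (462 + (143 - 1*484 - 13*(1 - 3) + 44 + 22*(1 - 3)))*(-89) = (462 + (143 - 484 - 13*(-2) + 44 + 22*(-2)))*(-89) = (462 + (143 - 484 + 26 + 44 - 44))*(-89) = (462 - 315)*(-89) = 147*(-89) = -13083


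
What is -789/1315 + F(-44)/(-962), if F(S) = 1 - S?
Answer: -3111/4810 ≈ -0.64678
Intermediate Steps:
-789/1315 + F(-44)/(-962) = -789/1315 + (1 - 1*(-44))/(-962) = -789*1/1315 + (1 + 44)*(-1/962) = -⅗ + 45*(-1/962) = -⅗ - 45/962 = -3111/4810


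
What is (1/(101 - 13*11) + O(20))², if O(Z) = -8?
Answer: 113569/1764 ≈ 64.381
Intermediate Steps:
(1/(101 - 13*11) + O(20))² = (1/(101 - 13*11) - 8)² = (1/(101 - 143) - 8)² = (1/(-42) - 8)² = (-1/42 - 8)² = (-337/42)² = 113569/1764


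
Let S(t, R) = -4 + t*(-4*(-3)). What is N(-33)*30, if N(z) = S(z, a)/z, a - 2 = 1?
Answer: 4000/11 ≈ 363.64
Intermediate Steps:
a = 3 (a = 2 + 1 = 3)
S(t, R) = -4 + 12*t (S(t, R) = -4 + t*12 = -4 + 12*t)
N(z) = (-4 + 12*z)/z
N(-33)*30 = (12 - 4/(-33))*30 = (12 - 4*(-1/33))*30 = (12 + 4/33)*30 = (400/33)*30 = 4000/11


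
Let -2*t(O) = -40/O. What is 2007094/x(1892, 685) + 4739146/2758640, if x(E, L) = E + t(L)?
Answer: 47486052880143/44691347320 ≈ 1062.5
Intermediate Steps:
t(O) = 20/O (t(O) = -(-20)/O = 20/O)
x(E, L) = E + 20/L
2007094/x(1892, 685) + 4739146/2758640 = 2007094/(1892 + 20/685) + 4739146/2758640 = 2007094/(1892 + 20*(1/685)) + 4739146*(1/2758640) = 2007094/(1892 + 4/137) + 2369573/1379320 = 2007094/(259208/137) + 2369573/1379320 = 2007094*(137/259208) + 2369573/1379320 = 137485939/129604 + 2369573/1379320 = 47486052880143/44691347320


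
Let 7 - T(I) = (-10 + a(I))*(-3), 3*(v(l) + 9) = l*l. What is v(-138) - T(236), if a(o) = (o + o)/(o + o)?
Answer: 6359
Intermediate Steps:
v(l) = -9 + l²/3 (v(l) = -9 + (l*l)/3 = -9 + l²/3)
a(o) = 1 (a(o) = (2*o)/((2*o)) = (2*o)*(1/(2*o)) = 1)
T(I) = -20 (T(I) = 7 - (-10 + 1)*(-3) = 7 - (-9)*(-3) = 7 - 1*27 = 7 - 27 = -20)
v(-138) - T(236) = (-9 + (⅓)*(-138)²) - 1*(-20) = (-9 + (⅓)*19044) + 20 = (-9 + 6348) + 20 = 6339 + 20 = 6359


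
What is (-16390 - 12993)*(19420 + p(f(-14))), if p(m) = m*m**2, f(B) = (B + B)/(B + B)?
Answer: -570647243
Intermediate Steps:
f(B) = 1 (f(B) = (2*B)/((2*B)) = (2*B)*(1/(2*B)) = 1)
p(m) = m**3
(-16390 - 12993)*(19420 + p(f(-14))) = (-16390 - 12993)*(19420 + 1**3) = -29383*(19420 + 1) = -29383*19421 = -570647243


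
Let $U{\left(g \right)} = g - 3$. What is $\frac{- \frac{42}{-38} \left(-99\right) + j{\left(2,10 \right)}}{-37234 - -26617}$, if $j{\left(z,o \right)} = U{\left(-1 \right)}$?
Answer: $\frac{2155}{201723} \approx 0.010683$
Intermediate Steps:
$U{\left(g \right)} = -3 + g$ ($U{\left(g \right)} = g - 3 = -3 + g$)
$j{\left(z,o \right)} = -4$ ($j{\left(z,o \right)} = -3 - 1 = -4$)
$\frac{- \frac{42}{-38} \left(-99\right) + j{\left(2,10 \right)}}{-37234 - -26617} = \frac{- \frac{42}{-38} \left(-99\right) - 4}{-37234 - -26617} = \frac{\left(-42\right) \left(- \frac{1}{38}\right) \left(-99\right) - 4}{-37234 + 26617} = \frac{\frac{21}{19} \left(-99\right) - 4}{-10617} = \left(- \frac{2079}{19} - 4\right) \left(- \frac{1}{10617}\right) = \left(- \frac{2155}{19}\right) \left(- \frac{1}{10617}\right) = \frac{2155}{201723}$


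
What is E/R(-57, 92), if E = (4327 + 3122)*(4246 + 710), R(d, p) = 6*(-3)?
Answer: -2050958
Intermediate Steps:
R(d, p) = -18
E = 36917244 (E = 7449*4956 = 36917244)
E/R(-57, 92) = 36917244/(-18) = 36917244*(-1/18) = -2050958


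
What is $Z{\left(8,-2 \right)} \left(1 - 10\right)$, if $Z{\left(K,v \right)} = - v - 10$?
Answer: $72$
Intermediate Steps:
$Z{\left(K,v \right)} = -10 - v$
$Z{\left(8,-2 \right)} \left(1 - 10\right) = \left(-10 - -2\right) \left(1 - 10\right) = \left(-10 + 2\right) \left(-9\right) = \left(-8\right) \left(-9\right) = 72$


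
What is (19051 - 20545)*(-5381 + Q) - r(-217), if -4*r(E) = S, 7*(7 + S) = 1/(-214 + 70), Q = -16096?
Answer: 129373317359/4032 ≈ 3.2087e+7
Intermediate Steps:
S = -7057/1008 (S = -7 + 1/(7*(-214 + 70)) = -7 + (1/7)/(-144) = -7 + (1/7)*(-1/144) = -7 - 1/1008 = -7057/1008 ≈ -7.0010)
r(E) = 7057/4032 (r(E) = -1/4*(-7057/1008) = 7057/4032)
(19051 - 20545)*(-5381 + Q) - r(-217) = (19051 - 20545)*(-5381 - 16096) - 1*7057/4032 = -1494*(-21477) - 7057/4032 = 32086638 - 7057/4032 = 129373317359/4032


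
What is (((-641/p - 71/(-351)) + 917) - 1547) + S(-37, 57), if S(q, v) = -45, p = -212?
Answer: -49988057/74412 ≈ -671.77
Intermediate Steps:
(((-641/p - 71/(-351)) + 917) - 1547) + S(-37, 57) = (((-641/(-212) - 71/(-351)) + 917) - 1547) - 45 = (((-641*(-1/212) - 71*(-1/351)) + 917) - 1547) - 45 = (((641/212 + 71/351) + 917) - 1547) - 45 = ((240043/74412 + 917) - 1547) - 45 = (68475847/74412 - 1547) - 45 = -46639517/74412 - 45 = -49988057/74412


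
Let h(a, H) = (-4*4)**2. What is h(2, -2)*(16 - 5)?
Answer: 2816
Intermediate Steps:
h(a, H) = 256 (h(a, H) = (-16)**2 = 256)
h(2, -2)*(16 - 5) = 256*(16 - 5) = 256*11 = 2816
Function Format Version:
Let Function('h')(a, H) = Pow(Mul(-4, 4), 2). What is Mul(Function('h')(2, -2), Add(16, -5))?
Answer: 2816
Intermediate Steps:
Function('h')(a, H) = 256 (Function('h')(a, H) = Pow(-16, 2) = 256)
Mul(Function('h')(2, -2), Add(16, -5)) = Mul(256, Add(16, -5)) = Mul(256, 11) = 2816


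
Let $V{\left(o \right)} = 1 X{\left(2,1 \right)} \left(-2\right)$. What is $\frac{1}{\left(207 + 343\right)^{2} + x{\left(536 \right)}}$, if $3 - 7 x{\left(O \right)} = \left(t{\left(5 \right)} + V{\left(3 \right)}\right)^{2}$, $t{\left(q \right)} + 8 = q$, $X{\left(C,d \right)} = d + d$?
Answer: $\frac{7}{2117454} \approx 3.3059 \cdot 10^{-6}$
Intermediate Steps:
$X{\left(C,d \right)} = 2 d$
$t{\left(q \right)} = -8 + q$
$V{\left(o \right)} = -4$ ($V{\left(o \right)} = 1 \cdot 2 \cdot 1 \left(-2\right) = 1 \cdot 2 \left(-2\right) = 2 \left(-2\right) = -4$)
$x{\left(O \right)} = - \frac{46}{7}$ ($x{\left(O \right)} = \frac{3}{7} - \frac{\left(\left(-8 + 5\right) - 4\right)^{2}}{7} = \frac{3}{7} - \frac{\left(-3 - 4\right)^{2}}{7} = \frac{3}{7} - \frac{\left(-7\right)^{2}}{7} = \frac{3}{7} - 7 = - \frac{46}{7}$)
$\frac{1}{\left(207 + 343\right)^{2} + x{\left(536 \right)}} = \frac{1}{\left(207 + 343\right)^{2} - \frac{46}{7}} = \frac{1}{550^{2} - \frac{46}{7}} = \frac{1}{302500 - \frac{46}{7}} = \frac{1}{\frac{2117454}{7}} = \frac{7}{2117454}$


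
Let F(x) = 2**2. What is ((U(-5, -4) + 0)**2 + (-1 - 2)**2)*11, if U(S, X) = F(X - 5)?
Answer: 275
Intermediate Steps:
F(x) = 4
U(S, X) = 4
((U(-5, -4) + 0)**2 + (-1 - 2)**2)*11 = ((4 + 0)**2 + (-1 - 2)**2)*11 = (4**2 + (-3)**2)*11 = (16 + 9)*11 = 25*11 = 275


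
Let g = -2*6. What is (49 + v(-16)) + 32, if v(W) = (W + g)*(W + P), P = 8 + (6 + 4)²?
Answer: -2495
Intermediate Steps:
P = 108 (P = 8 + 10² = 8 + 100 = 108)
g = -12
v(W) = (-12 + W)*(108 + W) (v(W) = (W - 12)*(W + 108) = (-12 + W)*(108 + W))
(49 + v(-16)) + 32 = (49 + (-1296 + (-16)² + 96*(-16))) + 32 = (49 + (-1296 + 256 - 1536)) + 32 = (49 - 2576) + 32 = -2527 + 32 = -2495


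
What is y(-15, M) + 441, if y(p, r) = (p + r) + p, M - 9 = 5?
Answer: 425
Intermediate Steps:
M = 14 (M = 9 + 5 = 14)
y(p, r) = r + 2*p
y(-15, M) + 441 = (14 + 2*(-15)) + 441 = (14 - 30) + 441 = -16 + 441 = 425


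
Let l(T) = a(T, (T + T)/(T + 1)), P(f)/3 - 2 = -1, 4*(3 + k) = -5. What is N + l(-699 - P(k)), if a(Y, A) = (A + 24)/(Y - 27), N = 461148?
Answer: 78553327688/170343 ≈ 4.6115e+5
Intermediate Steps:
k = -17/4 (k = -3 + (¼)*(-5) = -3 - 5/4 = -17/4 ≈ -4.2500)
P(f) = 3 (P(f) = 6 + 3*(-1) = 6 - 3 = 3)
a(Y, A) = (24 + A)/(-27 + Y)
l(T) = (24 + 2*T/(1 + T))/(-27 + T) (l(T) = (24 + (T + T)/(T + 1))/(-27 + T) = (24 + (2*T)/(1 + T))/(-27 + T) = (24 + 2*T/(1 + T))/(-27 + T))
N + l(-699 - P(k)) = 461148 + 2*(12 + 13*(-699 - 1*3))/((1 + (-699 - 1*3))*(-27 + (-699 - 1*3))) = 461148 + 2*(12 + 13*(-699 - 3))/((1 + (-699 - 3))*(-27 + (-699 - 3))) = 461148 + 2*(12 + 13*(-702))/((1 - 702)*(-27 - 702)) = 461148 + 2*(12 - 9126)/(-701*(-729)) = 461148 + 2*(-1/701)*(-1/729)*(-9114) = 461148 - 6076/170343 = 78553327688/170343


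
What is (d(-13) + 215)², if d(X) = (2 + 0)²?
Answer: 47961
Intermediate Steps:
d(X) = 4 (d(X) = 2² = 4)
(d(-13) + 215)² = (4 + 215)² = 219² = 47961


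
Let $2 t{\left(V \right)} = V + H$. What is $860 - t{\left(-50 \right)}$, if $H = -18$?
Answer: $894$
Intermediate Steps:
$t{\left(V \right)} = -9 + \frac{V}{2}$ ($t{\left(V \right)} = \frac{V - 18}{2} = \frac{-18 + V}{2} = -9 + \frac{V}{2}$)
$860 - t{\left(-50 \right)} = 860 - \left(-9 + \frac{1}{2} \left(-50\right)\right) = 860 - \left(-9 - 25\right) = 860 - -34 = 860 + 34 = 894$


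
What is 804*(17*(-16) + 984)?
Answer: 572448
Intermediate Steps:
804*(17*(-16) + 984) = 804*(-272 + 984) = 804*712 = 572448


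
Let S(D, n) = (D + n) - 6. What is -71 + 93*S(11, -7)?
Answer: -257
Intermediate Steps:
S(D, n) = -6 + D + n
-71 + 93*S(11, -7) = -71 + 93*(-6 + 11 - 7) = -71 + 93*(-2) = -71 - 186 = -257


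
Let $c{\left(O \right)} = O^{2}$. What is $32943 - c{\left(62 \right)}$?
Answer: $29099$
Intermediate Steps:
$32943 - c{\left(62 \right)} = 32943 - 62^{2} = 32943 - 3844 = 29099$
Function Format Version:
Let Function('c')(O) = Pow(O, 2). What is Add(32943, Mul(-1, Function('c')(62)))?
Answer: 29099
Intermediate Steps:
Add(32943, Mul(-1, Function('c')(62))) = Add(32943, Mul(-1, Pow(62, 2))) = Add(32943, Mul(-1, 3844)) = Add(32943, -3844) = 29099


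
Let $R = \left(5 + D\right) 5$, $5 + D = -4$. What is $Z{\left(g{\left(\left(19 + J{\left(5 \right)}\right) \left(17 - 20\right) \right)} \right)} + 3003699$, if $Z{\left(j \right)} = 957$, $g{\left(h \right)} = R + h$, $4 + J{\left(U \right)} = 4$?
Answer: $3004656$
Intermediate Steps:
$D = -9$ ($D = -5 - 4 = -9$)
$J{\left(U \right)} = 0$ ($J{\left(U \right)} = -4 + 4 = 0$)
$R = -20$ ($R = \left(5 - 9\right) 5 = \left(-4\right) 5 = -20$)
$g{\left(h \right)} = -20 + h$
$Z{\left(g{\left(\left(19 + J{\left(5 \right)}\right) \left(17 - 20\right) \right)} \right)} + 3003699 = 957 + 3003699 = 3004656$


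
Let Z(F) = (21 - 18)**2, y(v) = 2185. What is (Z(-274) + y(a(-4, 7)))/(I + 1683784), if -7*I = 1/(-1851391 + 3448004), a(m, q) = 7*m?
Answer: 24520782454/18818459965143 ≈ 0.0013030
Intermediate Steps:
Z(F) = 9 (Z(F) = 3**2 = 9)
I = -1/11176291 (I = -1/(7*(-1851391 + 3448004)) = -1/7/1596613 = -1/7*1/1596613 = -1/11176291 ≈ -8.9475e-8)
(Z(-274) + y(a(-4, 7)))/(I + 1683784) = (9 + 2185)/(-1/11176291 + 1683784) = 2194/(18818459965143/11176291) = 2194*(11176291/18818459965143) = 24520782454/18818459965143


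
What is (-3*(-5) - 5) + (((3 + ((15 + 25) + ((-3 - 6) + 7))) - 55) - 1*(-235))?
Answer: 231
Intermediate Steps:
(-3*(-5) - 5) + (((3 + ((15 + 25) + ((-3 - 6) + 7))) - 55) - 1*(-235)) = (15 - 5) + (((3 + (40 + (-9 + 7))) - 55) + 235) = 10 + (((3 + (40 - 2)) - 55) + 235) = 10 + (((3 + 38) - 55) + 235) = 10 + ((41 - 55) + 235) = 10 + (-14 + 235) = 10 + 221 = 231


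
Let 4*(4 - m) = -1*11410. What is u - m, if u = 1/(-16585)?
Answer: -94750107/33170 ≈ -2856.5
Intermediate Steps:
m = 5713/2 (m = 4 - (-1)*11410/4 = 4 - 1/4*(-11410) = 4 + 5705/2 = 5713/2 ≈ 2856.5)
u = -1/16585 ≈ -6.0295e-5
u - m = -1/16585 - 1*5713/2 = -1/16585 - 5713/2 = -94750107/33170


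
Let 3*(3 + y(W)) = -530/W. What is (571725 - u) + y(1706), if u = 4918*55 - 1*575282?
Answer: 2242999061/2559 ≈ 8.7651e+5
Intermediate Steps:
u = -304792 (u = 270490 - 575282 = -304792)
y(W) = -3 - 530/(3*W) (y(W) = -3 + (-530/W)/3 = -3 - 530/(3*W))
(571725 - u) + y(1706) = (571725 - 1*(-304792)) + (-3 - 530/3/1706) = (571725 + 304792) + (-3 - 530/3*1/1706) = 876517 + (-3 - 265/2559) = 876517 - 7942/2559 = 2242999061/2559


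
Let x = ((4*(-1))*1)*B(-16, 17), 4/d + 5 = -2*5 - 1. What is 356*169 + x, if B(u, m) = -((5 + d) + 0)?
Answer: 60183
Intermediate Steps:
d = -¼ (d = 4/(-5 + (-2*5 - 1)) = 4/(-5 + (-10 - 1)) = 4/(-5 - 11) = 4/(-16) = 4*(-1/16) = -¼ ≈ -0.25000)
B(u, m) = -19/4 (B(u, m) = -((5 - ¼) + 0) = -(19/4 + 0) = -1*19/4 = -19/4)
x = 19 (x = ((4*(-1))*1)*(-19/4) = -4*1*(-19/4) = -4*(-19/4) = 19)
356*169 + x = 356*169 + 19 = 60164 + 19 = 60183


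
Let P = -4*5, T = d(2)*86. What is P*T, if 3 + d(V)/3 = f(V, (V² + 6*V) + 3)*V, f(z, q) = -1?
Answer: 25800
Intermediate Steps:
d(V) = -9 - 3*V (d(V) = -9 + 3*(-V) = -9 - 3*V)
T = -1290 (T = (-9 - 3*2)*86 = (-9 - 6)*86 = -15*86 = -1290)
P = -20
P*T = -20*(-1290) = 25800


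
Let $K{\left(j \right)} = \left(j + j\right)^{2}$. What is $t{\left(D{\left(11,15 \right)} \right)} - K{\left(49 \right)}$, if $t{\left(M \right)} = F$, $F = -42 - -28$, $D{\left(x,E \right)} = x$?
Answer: $-9618$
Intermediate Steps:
$F = -14$ ($F = -42 + 28 = -14$)
$t{\left(M \right)} = -14$
$K{\left(j \right)} = 4 j^{2}$ ($K{\left(j \right)} = \left(2 j\right)^{2} = 4 j^{2}$)
$t{\left(D{\left(11,15 \right)} \right)} - K{\left(49 \right)} = -14 - 4 \cdot 49^{2} = -14 - 4 \cdot 2401 = -14 - 9604 = -9618$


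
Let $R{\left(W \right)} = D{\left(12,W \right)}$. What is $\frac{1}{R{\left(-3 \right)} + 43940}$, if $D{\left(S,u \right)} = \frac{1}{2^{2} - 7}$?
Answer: $\frac{3}{131819} \approx 2.2758 \cdot 10^{-5}$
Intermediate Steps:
$D{\left(S,u \right)} = - \frac{1}{3}$ ($D{\left(S,u \right)} = \frac{1}{4 - 7} = \frac{1}{-3} = - \frac{1}{3}$)
$R{\left(W \right)} = - \frac{1}{3}$
$\frac{1}{R{\left(-3 \right)} + 43940} = \frac{1}{- \frac{1}{3} + 43940} = \frac{1}{\frac{131819}{3}} = \frac{3}{131819}$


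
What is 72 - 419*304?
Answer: -127304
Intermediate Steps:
72 - 419*304 = 72 - 127376 = -127304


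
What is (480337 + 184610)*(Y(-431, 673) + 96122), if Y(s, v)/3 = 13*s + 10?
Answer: 52758889821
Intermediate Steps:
Y(s, v) = 30 + 39*s (Y(s, v) = 3*(13*s + 10) = 3*(10 + 13*s) = 30 + 39*s)
(480337 + 184610)*(Y(-431, 673) + 96122) = (480337 + 184610)*((30 + 39*(-431)) + 96122) = 664947*((30 - 16809) + 96122) = 664947*(-16779 + 96122) = 664947*79343 = 52758889821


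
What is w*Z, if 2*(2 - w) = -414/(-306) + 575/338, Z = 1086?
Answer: 2951205/5746 ≈ 513.61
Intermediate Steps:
w = 5435/11492 (w = 2 - (-414/(-306) + 575/338)/2 = 2 - (-414*(-1/306) + 575*(1/338))/2 = 2 - (23/17 + 575/338)/2 = 2 - ½*17549/5746 = 2 - 17549/11492 = 5435/11492 ≈ 0.47294)
w*Z = (5435/11492)*1086 = 2951205/5746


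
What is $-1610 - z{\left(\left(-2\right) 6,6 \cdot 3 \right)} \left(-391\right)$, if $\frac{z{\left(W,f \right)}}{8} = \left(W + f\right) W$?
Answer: $-226826$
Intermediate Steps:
$z{\left(W,f \right)} = 8 W \left(W + f\right)$ ($z{\left(W,f \right)} = 8 \left(W + f\right) W = 8 W \left(W + f\right)$)
$-1610 - z{\left(\left(-2\right) 6,6 \cdot 3 \right)} \left(-391\right) = -1610 - 8 \left(\left(-2\right) 6\right) \left(\left(-2\right) 6 + 6 \cdot 3\right) \left(-391\right) = -1610 - 8 \left(-12\right) \left(-12 + 18\right) \left(-391\right) = -1610 - 8 \left(-12\right) 6 \left(-391\right) = -1610 - \left(-576\right) \left(-391\right) = -1610 - 225216 = -226826$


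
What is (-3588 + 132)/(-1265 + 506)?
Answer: 1152/253 ≈ 4.5534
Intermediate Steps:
(-3588 + 132)/(-1265 + 506) = -3456/(-759) = -3456*(-1/759) = 1152/253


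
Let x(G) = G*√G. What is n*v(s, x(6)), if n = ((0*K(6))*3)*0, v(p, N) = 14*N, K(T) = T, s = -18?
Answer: 0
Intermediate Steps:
x(G) = G^(3/2)
n = 0 (n = ((0*6)*3)*0 = (0*3)*0 = 0*0 = 0)
n*v(s, x(6)) = 0*(14*6^(3/2)) = 0*(14*(6*√6)) = 0*(84*√6) = 0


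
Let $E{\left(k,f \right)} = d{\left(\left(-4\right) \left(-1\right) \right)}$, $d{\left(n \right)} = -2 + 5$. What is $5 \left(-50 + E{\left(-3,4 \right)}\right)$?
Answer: $-235$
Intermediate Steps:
$d{\left(n \right)} = 3$
$E{\left(k,f \right)} = 3$
$5 \left(-50 + E{\left(-3,4 \right)}\right) = 5 \left(-50 + 3\right) = 5 \left(-47\right) = -235$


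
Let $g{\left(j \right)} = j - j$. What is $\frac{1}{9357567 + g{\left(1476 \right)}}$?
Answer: $\frac{1}{9357567} \approx 1.0687 \cdot 10^{-7}$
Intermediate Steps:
$g{\left(j \right)} = 0$
$\frac{1}{9357567 + g{\left(1476 \right)}} = \frac{1}{9357567 + 0} = \frac{1}{9357567}$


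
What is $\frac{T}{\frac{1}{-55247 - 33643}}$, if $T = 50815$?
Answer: $-4516945350$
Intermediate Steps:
$\frac{T}{\frac{1}{-55247 - 33643}} = \frac{50815}{\frac{1}{-55247 - 33643}} = \frac{50815}{\frac{1}{-88890}} = \frac{50815}{- \frac{1}{88890}} = 50815 \left(-88890\right) = -4516945350$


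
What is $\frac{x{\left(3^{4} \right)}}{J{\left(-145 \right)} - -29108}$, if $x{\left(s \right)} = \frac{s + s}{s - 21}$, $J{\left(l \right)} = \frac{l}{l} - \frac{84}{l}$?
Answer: $\frac{261}{2813926} \approx 9.2753 \cdot 10^{-5}$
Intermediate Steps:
$J{\left(l \right)} = 1 - \frac{84}{l}$
$x{\left(s \right)} = \frac{2 s}{-21 + s}$
$\frac{x{\left(3^{4} \right)}}{J{\left(-145 \right)} - -29108} = \frac{2 \cdot 3^{4} \frac{1}{-21 + 3^{4}}}{\frac{-84 - 145}{-145} - -29108} = \frac{2 \cdot 81 \frac{1}{-21 + 81}}{\left(- \frac{1}{145}\right) \left(-229\right) + 29108} = \frac{2 \cdot 81 \cdot \frac{1}{60}}{\frac{229}{145} + 29108} = \frac{2 \cdot 81 \cdot \frac{1}{60}}{\frac{4220889}{145}} = \frac{27}{10} \cdot \frac{145}{4220889} = \frac{261}{2813926}$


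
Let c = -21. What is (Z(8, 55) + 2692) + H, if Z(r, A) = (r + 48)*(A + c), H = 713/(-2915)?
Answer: 13396627/2915 ≈ 4595.8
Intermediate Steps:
H = -713/2915 (H = 713*(-1/2915) = -713/2915 ≈ -0.24460)
Z(r, A) = (-21 + A)*(48 + r) (Z(r, A) = (r + 48)*(A - 21) = (48 + r)*(-21 + A) = (-21 + A)*(48 + r))
(Z(8, 55) + 2692) + H = ((-1008 - 21*8 + 48*55 + 55*8) + 2692) - 713/2915 = ((-1008 - 168 + 2640 + 440) + 2692) - 713/2915 = (1904 + 2692) - 713/2915 = 4596 - 713/2915 = 13396627/2915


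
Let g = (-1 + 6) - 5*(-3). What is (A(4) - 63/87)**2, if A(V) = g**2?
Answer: 134073241/841 ≈ 1.5942e+5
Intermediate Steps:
g = 20 (g = 5 + 15 = 20)
A(V) = 400 (A(V) = 20**2 = 400)
(A(4) - 63/87)**2 = (400 - 63/87)**2 = (400 - 63*1/87)**2 = (400 - 21/29)**2 = (11579/29)**2 = 134073241/841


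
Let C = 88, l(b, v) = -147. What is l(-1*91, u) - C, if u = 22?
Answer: -235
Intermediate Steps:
l(-1*91, u) - C = -147 - 1*88 = -147 - 88 = -235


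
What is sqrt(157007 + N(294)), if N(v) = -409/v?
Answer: sqrt(276957894)/42 ≈ 396.24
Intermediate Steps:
sqrt(157007 + N(294)) = sqrt(157007 - 409/294) = sqrt(46159649/294) = sqrt(276957894)/42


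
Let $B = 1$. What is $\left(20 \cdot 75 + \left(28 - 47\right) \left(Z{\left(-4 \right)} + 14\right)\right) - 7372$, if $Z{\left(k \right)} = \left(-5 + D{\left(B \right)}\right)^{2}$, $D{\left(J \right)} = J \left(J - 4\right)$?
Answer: $-7354$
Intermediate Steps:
$D{\left(J \right)} = J \left(-4 + J\right)$
$Z{\left(k \right)} = 64$ ($Z{\left(k \right)} = \left(-5 + 1 \left(-4 + 1\right)\right)^{2} = \left(-5 + 1 \left(-3\right)\right)^{2} = \left(-5 - 3\right)^{2} = \left(-8\right)^{2} = 64$)
$\left(20 \cdot 75 + \left(28 - 47\right) \left(Z{\left(-4 \right)} + 14\right)\right) - 7372 = \left(20 \cdot 75 + \left(28 - 47\right) \left(64 + 14\right)\right) - 7372 = \left(1500 - 1482\right) - 7372 = 18 - 7372 = -7354$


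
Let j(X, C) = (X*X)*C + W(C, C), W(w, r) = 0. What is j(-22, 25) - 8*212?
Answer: 10404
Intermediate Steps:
j(X, C) = C*X² (j(X, C) = (X*X)*C + 0 = X²*C + 0 = C*X² + 0 = C*X²)
j(-22, 25) - 8*212 = 25*(-22)² - 8*212 = 25*484 - 1696 = 12100 - 1696 = 10404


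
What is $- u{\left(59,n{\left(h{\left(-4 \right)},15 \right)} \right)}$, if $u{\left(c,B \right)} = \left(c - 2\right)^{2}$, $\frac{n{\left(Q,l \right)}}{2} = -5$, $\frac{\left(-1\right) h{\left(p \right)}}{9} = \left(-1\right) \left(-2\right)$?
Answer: $-3249$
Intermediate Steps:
$h{\left(p \right)} = -18$ ($h{\left(p \right)} = - 9 \left(\left(-1\right) \left(-2\right)\right) = \left(-9\right) 2 = -18$)
$n{\left(Q,l \right)} = -10$ ($n{\left(Q,l \right)} = 2 \left(-5\right) = -10$)
$u{\left(c,B \right)} = \left(-2 + c\right)^{2}$
$- u{\left(59,n{\left(h{\left(-4 \right)},15 \right)} \right)} = - \left(-2 + 59\right)^{2} = - 57^{2} = \left(-1\right) 3249 = -3249$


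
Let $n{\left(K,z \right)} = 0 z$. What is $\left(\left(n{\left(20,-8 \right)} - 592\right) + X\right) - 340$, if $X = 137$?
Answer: $-795$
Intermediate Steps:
$n{\left(K,z \right)} = 0$
$\left(\left(n{\left(20,-8 \right)} - 592\right) + X\right) - 340 = \left(\left(0 - 592\right) + 137\right) - 340 = \left(-592 + 137\right) - 340 = -455 - 340 = -795$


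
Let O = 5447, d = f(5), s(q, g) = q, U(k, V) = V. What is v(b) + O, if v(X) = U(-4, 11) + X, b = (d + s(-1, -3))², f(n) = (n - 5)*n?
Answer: 5459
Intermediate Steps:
f(n) = n*(-5 + n) (f(n) = (-5 + n)*n = n*(-5 + n))
d = 0 (d = 5*(-5 + 5) = 5*0 = 0)
b = 1 (b = (0 - 1)² = (-1)² = 1)
v(X) = 11 + X
v(b) + O = (11 + 1) + 5447 = 12 + 5447 = 5459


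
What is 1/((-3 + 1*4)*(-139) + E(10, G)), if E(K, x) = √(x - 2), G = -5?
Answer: -139/19328 - I*√7/19328 ≈ -0.0071916 - 0.00013689*I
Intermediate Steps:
E(K, x) = √(-2 + x)
1/((-3 + 1*4)*(-139) + E(10, G)) = 1/((-3 + 1*4)*(-139) + √(-2 - 5)) = 1/((-3 + 4)*(-139) + √(-7)) = 1/(1*(-139) + I*√7) = 1/(-139 + I*√7)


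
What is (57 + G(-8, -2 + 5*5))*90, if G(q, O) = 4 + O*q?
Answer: -11070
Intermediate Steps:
(57 + G(-8, -2 + 5*5))*90 = (57 + (4 + (-2 + 5*5)*(-8)))*90 = (57 + (4 + (-2 + 25)*(-8)))*90 = (57 + (4 + 23*(-8)))*90 = (57 + (4 - 184))*90 = (57 - 180)*90 = -123*90 = -11070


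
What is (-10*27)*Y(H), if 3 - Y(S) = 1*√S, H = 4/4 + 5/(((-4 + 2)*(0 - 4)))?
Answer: -810 + 135*√26/2 ≈ -465.82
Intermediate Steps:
H = 13/8 (H = 4*(¼) + 5/((-2*(-4))) = 1 + 5/8 = 13/8 ≈ 1.6250)
Y(S) = 3 - √S
(-10*27)*Y(H) = (-10*27)*(3 - √(13/8)) = -270*(3 - √26/4) = -810 + 135*√26/2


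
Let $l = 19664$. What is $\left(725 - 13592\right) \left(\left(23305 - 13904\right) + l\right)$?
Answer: $-373979355$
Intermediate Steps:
$\left(725 - 13592\right) \left(\left(23305 - 13904\right) + l\right) = \left(725 - 13592\right) \left(\left(23305 - 13904\right) + 19664\right) = - 12867 \left(\left(23305 - 13904\right) + 19664\right) = - 12867 \left(9401 + 19664\right) = \left(-12867\right) 29065 = -373979355$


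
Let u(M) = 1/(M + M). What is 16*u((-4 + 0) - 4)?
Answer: -1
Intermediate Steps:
u(M) = 1/(2*M)
16*u((-4 + 0) - 4) = 16*(1/(2*((-4 + 0) - 4))) = 16*(1/(2*(-4 - 4))) = 16*((1/2)/(-8)) = 16*((1/2)*(-1/8)) = 16*(-1/16) = -1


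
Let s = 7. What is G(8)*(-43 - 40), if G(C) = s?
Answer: -581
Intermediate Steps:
G(C) = 7
G(8)*(-43 - 40) = 7*(-43 - 40) = 7*(-83) = -581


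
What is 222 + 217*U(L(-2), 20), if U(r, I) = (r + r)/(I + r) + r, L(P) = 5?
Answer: 6969/5 ≈ 1393.8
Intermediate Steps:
U(r, I) = r + 2*r/(I + r) (U(r, I) = (2*r)/(I + r) + r = 2*r/(I + r) + r = r + 2*r/(I + r))
222 + 217*U(L(-2), 20) = 222 + 217*(5*(2 + 20 + 5)/(20 + 5)) = 222 + 217*(5*27/25) = 222 + 217*(5*(1/25)*27) = 222 + 217*(27/5) = 222 + 5859/5 = 6969/5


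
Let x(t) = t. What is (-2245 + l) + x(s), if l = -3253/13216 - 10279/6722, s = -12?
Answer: -100332485797/44418976 ≈ -2258.8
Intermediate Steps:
l = -78856965/44418976 (l = -3253*1/13216 - 10279*1/6722 = -3253/13216 - 10279/6722 = -78856965/44418976 ≈ -1.7753)
(-2245 + l) + x(s) = (-2245 - 78856965/44418976) - 12 = -99799458085/44418976 - 12 = -100332485797/44418976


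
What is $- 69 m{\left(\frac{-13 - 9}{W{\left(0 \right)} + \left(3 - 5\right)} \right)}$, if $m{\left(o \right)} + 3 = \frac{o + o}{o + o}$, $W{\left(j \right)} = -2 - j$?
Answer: $138$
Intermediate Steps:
$m{\left(o \right)} = -2$ ($m{\left(o \right)} = -3 + \frac{o + o}{o + o} = -3 + \frac{2 o}{2 o} = -3 + 2 o \frac{1}{2 o} = -3 + 1 = -2$)
$- 69 m{\left(\frac{-13 - 9}{W{\left(0 \right)} + \left(3 - 5\right)} \right)} = \left(-69\right) \left(-2\right) = 138$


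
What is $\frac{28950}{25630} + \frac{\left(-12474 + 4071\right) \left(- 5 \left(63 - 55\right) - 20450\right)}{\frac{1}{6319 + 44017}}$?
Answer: $\frac{22212816507987855}{2563} \approx 8.6667 \cdot 10^{12}$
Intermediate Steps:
$\frac{28950}{25630} + \frac{\left(-12474 + 4071\right) \left(- 5 \left(63 - 55\right) - 20450\right)}{\frac{1}{6319 + 44017}} = 28950 \cdot \frac{1}{25630} + \frac{\left(-8403\right) \left(\left(-5\right) 8 - 20450\right)}{\frac{1}{50336}} = \frac{2895}{2563} + - 8403 \left(-40 - 20450\right) \frac{1}{\frac{1}{50336}} = \frac{2895}{2563} + \left(-8403\right) \left(-20490\right) 50336 = \frac{2895}{2563} + 172177470 \cdot 50336 = \frac{2895}{2563} + 8666725129920 = \frac{22212816507987855}{2563}$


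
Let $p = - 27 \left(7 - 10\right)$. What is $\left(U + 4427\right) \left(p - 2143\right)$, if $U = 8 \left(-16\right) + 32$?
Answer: $-8930522$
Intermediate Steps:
$U = -96$ ($U = -128 + 32 = -96$)
$p = 81$ ($p = \left(-27\right) \left(-3\right) = 81$)
$\left(U + 4427\right) \left(p - 2143\right) = \left(-96 + 4427\right) \left(81 - 2143\right) = 4331 \left(-2062\right) = -8930522$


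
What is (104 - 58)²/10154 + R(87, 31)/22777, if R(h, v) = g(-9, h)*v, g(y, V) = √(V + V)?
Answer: 1058/5077 + 31*√174/22777 ≈ 0.22634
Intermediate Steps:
g(y, V) = √2*√V (g(y, V) = √(2*V) = √2*√V)
R(h, v) = v*√2*√h (R(h, v) = (√2*√h)*v = v*√2*√h)
(104 - 58)²/10154 + R(87, 31)/22777 = (104 - 58)²/10154 + (31*√2*√87)/22777 = 46²*(1/10154) + (31*√174)*(1/22777) = 2116*(1/10154) + 31*√174/22777 = 1058/5077 + 31*√174/22777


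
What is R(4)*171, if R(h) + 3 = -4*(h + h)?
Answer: -5985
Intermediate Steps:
R(h) = -3 - 8*h (R(h) = -3 - 4*(h + h) = -3 - 8*h)
R(4)*171 = (-3 - 8*4)*171 = (-3 - 32)*171 = -35*171 = -5985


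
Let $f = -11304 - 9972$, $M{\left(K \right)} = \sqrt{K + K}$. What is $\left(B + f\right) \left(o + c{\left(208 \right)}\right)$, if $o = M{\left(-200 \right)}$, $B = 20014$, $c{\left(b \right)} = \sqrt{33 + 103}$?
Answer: $- 25240 i - 2524 \sqrt{34} \approx -14717.0 - 25240.0 i$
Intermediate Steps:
$c{\left(b \right)} = 2 \sqrt{34}$ ($c{\left(b \right)} = \sqrt{136} = 2 \sqrt{34}$)
$M{\left(K \right)} = \sqrt{2} \sqrt{K}$ ($M{\left(K \right)} = \sqrt{2 K} = \sqrt{2} \sqrt{K}$)
$f = -21276$
$o = 20 i$ ($o = \sqrt{2} \sqrt{-200} = \sqrt{2} \cdot 10 i \sqrt{2} = 20 i \approx 20.0 i$)
$\left(B + f\right) \left(o + c{\left(208 \right)}\right) = \left(20014 - 21276\right) \left(20 i + 2 \sqrt{34}\right) = - 1262 \left(2 \sqrt{34} + 20 i\right) = - 25240 i - 2524 \sqrt{34}$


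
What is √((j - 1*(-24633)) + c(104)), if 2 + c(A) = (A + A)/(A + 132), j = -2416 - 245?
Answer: √76480638/59 ≈ 148.23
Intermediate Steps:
j = -2661
c(A) = -2 + 2*A/(132 + A) (c(A) = -2 + (A + A)/(A + 132) = -2 + (2*A)/(132 + A) = -2 + 2*A/(132 + A))
√((j - 1*(-24633)) + c(104)) = √((-2661 - 1*(-24633)) - 264/(132 + 104)) = √((-2661 + 24633) - 264/236) = √(21972 - 264*1/236) = √(21972 - 66/59) = √(1296282/59) = √76480638/59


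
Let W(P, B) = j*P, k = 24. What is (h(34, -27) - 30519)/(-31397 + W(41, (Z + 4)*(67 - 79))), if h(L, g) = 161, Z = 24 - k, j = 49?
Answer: 15179/14694 ≈ 1.0330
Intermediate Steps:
Z = 0 (Z = 24 - 1*24 = 24 - 24 = 0)
W(P, B) = 49*P
(h(34, -27) - 30519)/(-31397 + W(41, (Z + 4)*(67 - 79))) = (161 - 30519)/(-31397 + 49*41) = -30358/(-31397 + 2009) = -30358/(-29388) = -30358*(-1/29388) = 15179/14694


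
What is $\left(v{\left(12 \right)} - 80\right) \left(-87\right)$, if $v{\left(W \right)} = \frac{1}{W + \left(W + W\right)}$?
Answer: $\frac{83491}{12} \approx 6957.6$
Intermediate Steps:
$v{\left(W \right)} = \frac{1}{3 W}$ ($v{\left(W \right)} = \frac{1}{W + 2 W} = \frac{1}{3 W}$)
$\left(v{\left(12 \right)} - 80\right) \left(-87\right) = \left(\frac{1}{3 \cdot 12} - 80\right) \left(-87\right) = \left(\frac{1}{3} \cdot \frac{1}{12} - 80\right) \left(-87\right) = \left(\frac{1}{36} - 80\right) \left(-87\right) = \left(- \frac{2879}{36}\right) \left(-87\right) = \frac{83491}{12}$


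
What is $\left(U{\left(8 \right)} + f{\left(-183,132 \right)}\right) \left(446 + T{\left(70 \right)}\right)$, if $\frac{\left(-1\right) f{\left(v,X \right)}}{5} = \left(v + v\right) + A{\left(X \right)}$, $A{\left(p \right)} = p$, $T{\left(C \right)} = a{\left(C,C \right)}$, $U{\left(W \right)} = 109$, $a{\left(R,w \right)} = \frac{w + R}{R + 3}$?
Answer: $\frac{41820742}{73} \approx 5.7289 \cdot 10^{5}$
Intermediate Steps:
$a{\left(R,w \right)} = \frac{R + w}{3 + R}$
$T{\left(C \right)} = \frac{2 C}{3 + C}$ ($T{\left(C \right)} = \frac{C + C}{3 + C} = \frac{2 C}{3 + C}$)
$f{\left(v,X \right)} = - 10 v - 5 X$ ($f{\left(v,X \right)} = - 5 \left(\left(v + v\right) + X\right) = - 5 \left(2 v + X\right) = - 5 \left(X + 2 v\right) = - 10 v - 5 X$)
$\left(U{\left(8 \right)} + f{\left(-183,132 \right)}\right) \left(446 + T{\left(70 \right)}\right) = \left(109 - -1170\right) \left(446 + 2 \cdot 70 \frac{1}{3 + 70}\right) = \left(109 + \left(1830 - 660\right)\right) \left(446 + 2 \cdot 70 \cdot \frac{1}{73}\right) = \left(109 + 1170\right) \left(446 + 2 \cdot 70 \cdot \frac{1}{73}\right) = 1279 \left(446 + \frac{140}{73}\right) = 1279 \cdot \frac{32698}{73} = \frac{41820742}{73}$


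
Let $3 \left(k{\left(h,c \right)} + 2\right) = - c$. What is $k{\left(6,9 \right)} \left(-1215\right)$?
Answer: $6075$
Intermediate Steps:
$k{\left(h,c \right)} = -2 - \frac{c}{3}$ ($k{\left(h,c \right)} = -2 + \frac{\left(-1\right) c}{3} = -2 - \frac{c}{3}$)
$k{\left(6,9 \right)} \left(-1215\right) = \left(-2 - 3\right) \left(-1215\right) = \left(-5\right) \left(-1215\right) = 6075$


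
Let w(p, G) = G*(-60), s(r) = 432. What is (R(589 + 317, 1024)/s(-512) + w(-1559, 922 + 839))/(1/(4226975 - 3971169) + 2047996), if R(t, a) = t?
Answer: -973005317207/18860027931972 ≈ -0.051591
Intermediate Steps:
w(p, G) = -60*G
(R(589 + 317, 1024)/s(-512) + w(-1559, 922 + 839))/(1/(4226975 - 3971169) + 2047996) = ((589 + 317)/432 - 60*(922 + 839))/(1/(4226975 - 3971169) + 2047996) = (906*(1/432) - 60*1761)/(1/255806 + 2047996) = (151/72 - 105660)/(1/255806 + 2047996) = -7607369/(72*523889664777/255806) = -7607369/72*255806/523889664777 = -973005317207/18860027931972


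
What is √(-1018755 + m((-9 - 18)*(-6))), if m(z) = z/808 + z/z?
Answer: I*√41569230035/202 ≈ 1009.3*I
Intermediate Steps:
m(z) = 1 + z/808 (m(z) = z*(1/808) + 1 = z/808 + 1 = 1 + z/808)
√(-1018755 + m((-9 - 18)*(-6))) = √(-1018755 + (1 + ((-9 - 18)*(-6))/808)) = √(-1018755 + (1 + (-27*(-6))/808)) = √(-1018755 + (1 + (1/808)*162)) = √(-1018755 + (1 + 81/404)) = √(-1018755 + 485/404) = √(-411576535/404) = I*√41569230035/202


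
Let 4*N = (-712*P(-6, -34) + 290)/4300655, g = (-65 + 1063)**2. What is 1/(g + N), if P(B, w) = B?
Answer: 8601310/8566939167521 ≈ 1.0040e-6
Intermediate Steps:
g = 996004 (g = 998**2 = 996004)
N = 2281/8601310 (N = ((-712*(-6) + 290)/4300655)/4 = ((4272 + 290)*(1/4300655))/4 = (4562*(1/4300655))/4 = (1/4)*(4562/4300655) = 2281/8601310 ≈ 0.00026519)
1/(g + N) = 1/(996004 + 2281/8601310) = 1/(8566939167521/8601310) = 8601310/8566939167521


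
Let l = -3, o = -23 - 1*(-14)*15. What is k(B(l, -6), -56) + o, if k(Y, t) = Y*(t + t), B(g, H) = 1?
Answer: 75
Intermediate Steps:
o = 187 (o = -23 + 14*15 = -23 + 210 = 187)
k(Y, t) = 2*Y*t (k(Y, t) = Y*(2*t) = 2*Y*t)
k(B(l, -6), -56) + o = 2*1*(-56) + 187 = -112 + 187 = 75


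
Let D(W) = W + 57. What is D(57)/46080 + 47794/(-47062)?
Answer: -183081871/180718080 ≈ -1.0131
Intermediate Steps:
D(W) = 57 + W
D(57)/46080 + 47794/(-47062) = (57 + 57)/46080 + 47794/(-47062) = 114*(1/46080) + 47794*(-1/47062) = 19/7680 - 23897/23531 = -183081871/180718080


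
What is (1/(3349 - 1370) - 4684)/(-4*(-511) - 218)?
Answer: -9269635/3613654 ≈ -2.5652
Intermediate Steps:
(1/(3349 - 1370) - 4684)/(-4*(-511) - 218) = (1/1979 - 4684)/(2044 - 218) = (1/1979 - 4684)/1826 = -9269635/1979*1/1826 = -9269635/3613654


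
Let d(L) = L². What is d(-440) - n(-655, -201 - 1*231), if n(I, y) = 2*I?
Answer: 194910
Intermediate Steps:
d(-440) - n(-655, -201 - 1*231) = (-440)² - 2*(-655) = 193600 - 1*(-1310) = 193600 + 1310 = 194910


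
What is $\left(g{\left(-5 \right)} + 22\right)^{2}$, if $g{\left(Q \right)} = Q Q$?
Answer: $2209$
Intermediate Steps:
$g{\left(Q \right)} = Q^{2}$
$\left(g{\left(-5 \right)} + 22\right)^{2} = \left(\left(-5\right)^{2} + 22\right)^{2} = \left(25 + 22\right)^{2} = 47^{2} = 2209$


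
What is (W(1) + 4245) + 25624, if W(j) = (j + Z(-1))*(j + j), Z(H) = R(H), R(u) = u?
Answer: 29869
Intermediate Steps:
Z(H) = H
W(j) = 2*j*(-1 + j) (W(j) = (j - 1)*(j + j) = (-1 + j)*(2*j) = 2*j*(-1 + j))
(W(1) + 4245) + 25624 = (2*1*(-1 + 1) + 4245) + 25624 = (2*1*0 + 4245) + 25624 = (0 + 4245) + 25624 = 4245 + 25624 = 29869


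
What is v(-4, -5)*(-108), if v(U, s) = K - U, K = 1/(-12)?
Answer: -423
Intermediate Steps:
K = -1/12 ≈ -0.083333
v(U, s) = -1/12 - U
v(-4, -5)*(-108) = (-1/12 - 1*(-4))*(-108) = (-1/12 + 4)*(-108) = (47/12)*(-108) = -423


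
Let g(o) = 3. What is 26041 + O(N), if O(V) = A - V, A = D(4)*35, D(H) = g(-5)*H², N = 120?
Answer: 27601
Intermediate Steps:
D(H) = 3*H²
A = 1680 (A = (3*4²)*35 = (3*16)*35 = 48*35 = 1680)
O(V) = 1680 - V
26041 + O(N) = 26041 + (1680 - 1*120) = 26041 + (1680 - 120) = 26041 + 1560 = 27601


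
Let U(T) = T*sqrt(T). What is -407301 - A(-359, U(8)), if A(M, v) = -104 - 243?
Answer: -406954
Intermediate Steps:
U(T) = T**(3/2)
A(M, v) = -347
-407301 - A(-359, U(8)) = -407301 - 1*(-347) = -407301 + 347 = -406954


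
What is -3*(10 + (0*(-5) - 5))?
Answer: -15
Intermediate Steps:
-3*(10 + (0*(-5) - 5)) = -3*(10 + (0 - 5)) = -3*(10 - 5) = -3*5 = -15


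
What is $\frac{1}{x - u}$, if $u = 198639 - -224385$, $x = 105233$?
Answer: $- \frac{1}{317791} \approx -3.1467 \cdot 10^{-6}$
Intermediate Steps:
$u = 423024$ ($u = 198639 + 224385 = 423024$)
$\frac{1}{x - u} = \frac{1}{105233 - 423024} = \frac{1}{-317791} = - \frac{1}{317791}$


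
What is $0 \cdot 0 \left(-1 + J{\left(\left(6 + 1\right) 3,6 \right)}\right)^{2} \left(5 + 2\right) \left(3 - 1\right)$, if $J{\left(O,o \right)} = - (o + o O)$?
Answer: $0$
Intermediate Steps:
$J{\left(O,o \right)} = - o - O o$ ($J{\left(O,o \right)} = - (o + O o) = - o - O o$)
$0 \cdot 0 \left(-1 + J{\left(\left(6 + 1\right) 3,6 \right)}\right)^{2} \left(5 + 2\right) \left(3 - 1\right) = 0 \cdot 0 \left(-1 - 6 \left(1 + \left(6 + 1\right) 3\right)\right)^{2} \left(5 + 2\right) \left(3 - 1\right) = 0 \left(-1 - 6 \left(1 + 7 \cdot 3\right)\right)^{2} \cdot 7 \cdot 2 = 0 \left(-1 - 6 \left(1 + 21\right)\right)^{2} \cdot 14 = 0 \left(-1 - 6 \cdot 22\right)^{2} \cdot 14 = 0 \left(-1 - 132\right)^{2} \cdot 14 = 0 \left(-133\right)^{2} \cdot 14 = 0 \cdot 17689 \cdot 14 = 0 \cdot 14 = 0$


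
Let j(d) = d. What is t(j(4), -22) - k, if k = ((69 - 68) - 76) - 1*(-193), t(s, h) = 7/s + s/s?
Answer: -461/4 ≈ -115.25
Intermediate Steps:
t(s, h) = 1 + 7/s (t(s, h) = 7/s + 1 = 1 + 7/s)
k = 118 (k = (1 - 76) + 193 = -75 + 193 = 118)
t(j(4), -22) - k = (7 + 4)/4 - 1*118 = (¼)*11 - 118 = 11/4 - 118 = -461/4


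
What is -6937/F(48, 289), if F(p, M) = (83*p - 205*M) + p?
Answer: 6937/55213 ≈ 0.12564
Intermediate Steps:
F(p, M) = -205*M + 84*p (F(p, M) = (-205*M + 83*p) + p = -205*M + 84*p)
-6937/F(48, 289) = -6937/(-205*289 + 84*48) = -6937/(-59245 + 4032) = -6937/(-55213) = -6937*(-1/55213) = 6937/55213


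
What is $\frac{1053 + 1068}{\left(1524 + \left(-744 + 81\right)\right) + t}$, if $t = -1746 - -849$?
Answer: $- \frac{707}{12} \approx -58.917$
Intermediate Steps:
$t = -897$ ($t = -1746 + \left(-313 + 1162\right) = -1746 + 849 = -897$)
$\frac{1053 + 1068}{\left(1524 + \left(-744 + 81\right)\right) + t} = \frac{1053 + 1068}{\left(1524 + \left(-744 + 81\right)\right) - 897} = \frac{2121}{\left(1524 - 663\right) - 897} = \frac{2121}{861 - 897} = \frac{2121}{-36} = 2121 \left(- \frac{1}{36}\right) = - \frac{707}{12}$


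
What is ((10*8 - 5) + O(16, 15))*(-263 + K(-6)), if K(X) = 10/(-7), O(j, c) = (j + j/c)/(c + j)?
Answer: -21675827/1085 ≈ -19978.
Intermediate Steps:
O(j, c) = (j + j/c)/(c + j)
K(X) = -10/7 (K(X) = 10*(-⅐) = -10/7)
((10*8 - 5) + O(16, 15))*(-263 + K(-6)) = ((10*8 - 5) + 16*(1 + 15)/(15*(15 + 16)))*(-263 - 10/7) = ((80 - 5) + 16*(1/15)*16/31)*(-1851/7) = (75 + 16*(1/15)*(1/31)*16)*(-1851/7) = (75 + 256/465)*(-1851/7) = (35131/465)*(-1851/7) = -21675827/1085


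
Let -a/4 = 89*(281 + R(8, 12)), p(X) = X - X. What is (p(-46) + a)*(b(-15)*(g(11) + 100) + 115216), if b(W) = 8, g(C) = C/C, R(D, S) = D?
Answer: -11937013216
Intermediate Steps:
g(C) = 1
p(X) = 0
a = -102884 (a = -356*(281 + 8) = -356*289 = -4*25721 = -102884)
(p(-46) + a)*(b(-15)*(g(11) + 100) + 115216) = (0 - 102884)*(8*(1 + 100) + 115216) = -102884*(8*101 + 115216) = -102884*(808 + 115216) = -102884*116024 = -11937013216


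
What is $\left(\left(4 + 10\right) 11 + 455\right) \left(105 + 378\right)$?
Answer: $294147$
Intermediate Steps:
$\left(\left(4 + 10\right) 11 + 455\right) \left(105 + 378\right) = \left(14 \cdot 11 + 455\right) 483 = \left(154 + 455\right) 483 = 609 \cdot 483 = 294147$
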